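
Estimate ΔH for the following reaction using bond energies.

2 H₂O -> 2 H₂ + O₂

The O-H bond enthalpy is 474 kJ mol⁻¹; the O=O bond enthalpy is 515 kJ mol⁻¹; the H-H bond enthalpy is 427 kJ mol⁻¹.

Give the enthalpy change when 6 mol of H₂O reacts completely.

ΔH = +1581 kJ

Bonds broken (reactants):
  O-H: 4 × 474 = 1896
  Σ(broken) = 1896 kJ
Bonds formed (products):
  H-H: 2 × 427 = 854
  O=O: 1 × 515 = 515
  Σ(formed) = 1369 kJ
ΔH = Σ(broken) − Σ(formed) = 1896 − 1369 = +527 kJ
For 3× the reaction as written: 3 × (+527) = +1581 kJ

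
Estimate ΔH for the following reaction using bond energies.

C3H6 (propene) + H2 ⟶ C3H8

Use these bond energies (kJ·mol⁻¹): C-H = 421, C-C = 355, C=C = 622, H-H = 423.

ΔH ≈ −152 kJ

Bonds broken (reactants):
  C-C: 1 × 355 = 355
  C-H: 6 × 421 = 2526
  C=C: 1 × 622 = 622
  H-H: 1 × 423 = 423
  Σ(broken) = 3926 kJ
Bonds formed (products):
  C-C: 2 × 355 = 710
  C-H: 8 × 421 = 3368
  Σ(formed) = 4078 kJ
ΔH = Σ(broken) − Σ(formed) = 3926 − 4078 = −152 kJ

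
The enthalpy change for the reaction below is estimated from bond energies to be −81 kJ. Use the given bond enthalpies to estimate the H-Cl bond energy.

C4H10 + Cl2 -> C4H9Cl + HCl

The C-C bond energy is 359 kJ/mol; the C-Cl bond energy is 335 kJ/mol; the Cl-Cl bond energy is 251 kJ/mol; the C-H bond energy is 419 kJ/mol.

Let D be the H-Cl bond energy.
Σ(broken) = 3×359 + 10×419 + 1×251 = 5518
Σ(formed) = 3×359 + 1×335 + 9×419 + 1×D = 5183 + D
ΔH = Σ(broken) − Σ(formed) = (5518) − (5183 + D) = +335 − D
Setting this equal to −81 kJ gives D = 416 kJ/mol.

D(H-Cl) ≈ 416 kJ/mol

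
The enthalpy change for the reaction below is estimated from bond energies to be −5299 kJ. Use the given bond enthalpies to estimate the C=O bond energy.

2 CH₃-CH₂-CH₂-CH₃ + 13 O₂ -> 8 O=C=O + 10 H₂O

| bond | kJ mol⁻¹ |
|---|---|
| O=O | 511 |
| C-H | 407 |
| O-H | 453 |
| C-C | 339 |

D(C=O) ≈ 816 kJ/mol

Let D be the C=O bond energy.
Σ(broken) = 6×339 + 20×407 + 13×511 = 16817
Σ(formed) = 16×D + 20×453 = 9060 + 16D
ΔH = Σ(broken) − Σ(formed) = (16817) − (9060 + 16D) = +7757 − 16D
Setting this equal to −5299 kJ gives 16D = 13056, so D = 816 kJ/mol.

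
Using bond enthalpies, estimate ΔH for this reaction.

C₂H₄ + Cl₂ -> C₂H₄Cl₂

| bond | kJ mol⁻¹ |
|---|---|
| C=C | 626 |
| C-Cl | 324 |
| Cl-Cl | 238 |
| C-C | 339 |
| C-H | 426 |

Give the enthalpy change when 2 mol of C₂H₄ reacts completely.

ΔH = −246 kJ

Bonds broken (reactants):
  C-H: 4 × 426 = 1704
  C=C: 1 × 626 = 626
  Cl-Cl: 1 × 238 = 238
  Σ(broken) = 2568 kJ
Bonds formed (products):
  C-C: 1 × 339 = 339
  C-Cl: 2 × 324 = 648
  C-H: 4 × 426 = 1704
  Σ(formed) = 2691 kJ
ΔH = Σ(broken) − Σ(formed) = 2568 − 2691 = −123 kJ
For 2× the reaction as written: 2 × (−123) = −246 kJ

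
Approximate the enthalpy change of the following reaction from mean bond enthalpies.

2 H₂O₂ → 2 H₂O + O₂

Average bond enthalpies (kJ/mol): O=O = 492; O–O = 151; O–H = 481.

Bonds broken (reactants):
  O–H: 4 × 481 = 1924
  O–O: 2 × 151 = 302
  Σ(broken) = 2226 kJ
Bonds formed (products):
  O–H: 4 × 481 = 1924
  O=O: 1 × 492 = 492
  Σ(formed) = 2416 kJ
ΔH = Σ(broken) − Σ(formed) = 2226 − 2416 = −190 kJ

ΔH ≈ −190 kJ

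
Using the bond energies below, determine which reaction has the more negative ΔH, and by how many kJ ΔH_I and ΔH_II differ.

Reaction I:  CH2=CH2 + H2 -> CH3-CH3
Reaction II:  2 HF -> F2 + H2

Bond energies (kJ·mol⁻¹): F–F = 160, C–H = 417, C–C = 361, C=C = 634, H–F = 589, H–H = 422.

Reaction I, by 735 kJ

Reaction I:
  Bonds broken (reactants):
    C–H: 4 × 417 = 1668
    C=C: 1 × 634 = 634
    H–H: 1 × 422 = 422
    Σ(broken) = 2724 kJ
  Bonds formed (products):
    C–C: 1 × 361 = 361
    C–H: 6 × 417 = 2502
    Σ(formed) = 2863 kJ
  ΔH_I = 2724 − 2863 = −139 kJ
Reaction II:
  Bonds broken (reactants):
    H–F: 2 × 589 = 1178
    Σ(broken) = 1178 kJ
  Bonds formed (products):
    F–F: 1 × 160 = 160
    H–H: 1 × 422 = 422
    Σ(formed) = 582 kJ
  ΔH_II = 1178 − 582 = +596 kJ
ΔH_I − ΔH_II = −735 kJ, so reaction I has the more negative ΔH; |ΔH_I − ΔH_II| = 735 kJ.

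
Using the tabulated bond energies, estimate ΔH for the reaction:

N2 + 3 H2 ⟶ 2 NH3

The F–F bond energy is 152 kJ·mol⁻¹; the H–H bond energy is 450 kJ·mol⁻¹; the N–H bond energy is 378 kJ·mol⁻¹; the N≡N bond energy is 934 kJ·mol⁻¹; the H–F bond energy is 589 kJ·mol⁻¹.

Bonds broken (reactants):
  H–H: 3 × 450 = 1350
  N≡N: 1 × 934 = 934
  Σ(broken) = 2284 kJ
Bonds formed (products):
  N–H: 6 × 378 = 2268
  Σ(formed) = 2268 kJ
ΔH = Σ(broken) − Σ(formed) = 2284 − 2268 = +16 kJ

ΔH ≈ +16 kJ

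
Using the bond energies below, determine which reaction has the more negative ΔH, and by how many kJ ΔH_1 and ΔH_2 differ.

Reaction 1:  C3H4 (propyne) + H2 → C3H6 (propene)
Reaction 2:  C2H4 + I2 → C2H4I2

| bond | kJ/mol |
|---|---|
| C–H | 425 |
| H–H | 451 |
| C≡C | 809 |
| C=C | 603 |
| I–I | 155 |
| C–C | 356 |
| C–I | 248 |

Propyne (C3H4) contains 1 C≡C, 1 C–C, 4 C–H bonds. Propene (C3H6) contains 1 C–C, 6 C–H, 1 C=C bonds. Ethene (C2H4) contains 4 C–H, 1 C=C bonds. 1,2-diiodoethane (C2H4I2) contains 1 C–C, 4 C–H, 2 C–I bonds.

Reaction 1, by 99 kJ

Reaction 1:
  Bonds broken (reactants):
    C≡C: 1 × 809 = 809
    C–C: 1 × 356 = 356
    C–H: 4 × 425 = 1700
    H–H: 1 × 451 = 451
    Σ(broken) = 3316 kJ
  Bonds formed (products):
    C–C: 1 × 356 = 356
    C–H: 6 × 425 = 2550
    C=C: 1 × 603 = 603
    Σ(formed) = 3509 kJ
  ΔH_1 = 3316 − 3509 = −193 kJ
Reaction 2:
  Bonds broken (reactants):
    C–H: 4 × 425 = 1700
    C=C: 1 × 603 = 603
    I–I: 1 × 155 = 155
    Σ(broken) = 2458 kJ
  Bonds formed (products):
    C–C: 1 × 356 = 356
    C–H: 4 × 425 = 1700
    C–I: 2 × 248 = 496
    Σ(formed) = 2552 kJ
  ΔH_2 = 2458 − 2552 = −94 kJ
ΔH_1 − ΔH_2 = −99 kJ, so reaction 1 has the more negative ΔH; |ΔH_1 − ΔH_2| = 99 kJ.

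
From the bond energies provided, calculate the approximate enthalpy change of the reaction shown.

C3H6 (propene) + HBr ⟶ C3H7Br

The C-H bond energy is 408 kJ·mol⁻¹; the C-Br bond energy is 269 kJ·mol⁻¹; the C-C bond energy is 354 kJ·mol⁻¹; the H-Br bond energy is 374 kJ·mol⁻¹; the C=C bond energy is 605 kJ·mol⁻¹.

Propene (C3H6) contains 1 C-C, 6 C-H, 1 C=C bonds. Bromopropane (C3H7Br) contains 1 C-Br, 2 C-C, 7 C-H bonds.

Bonds broken (reactants):
  C-C: 1 × 354 = 354
  C-H: 6 × 408 = 2448
  C=C: 1 × 605 = 605
  H-Br: 1 × 374 = 374
  Σ(broken) = 3781 kJ
Bonds formed (products):
  C-Br: 1 × 269 = 269
  C-C: 2 × 354 = 708
  C-H: 7 × 408 = 2856
  Σ(formed) = 3833 kJ
ΔH = Σ(broken) − Σ(formed) = 3781 − 3833 = −52 kJ

ΔH ≈ −52 kJ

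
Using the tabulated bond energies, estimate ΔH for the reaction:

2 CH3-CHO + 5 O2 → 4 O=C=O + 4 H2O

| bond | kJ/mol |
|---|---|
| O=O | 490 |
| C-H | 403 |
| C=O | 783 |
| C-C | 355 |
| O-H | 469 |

Bonds broken (reactants):
  C-C: 2 × 355 = 710
  C-H: 8 × 403 = 3224
  C=O: 2 × 783 = 1566
  O=O: 5 × 490 = 2450
  Σ(broken) = 7950 kJ
Bonds formed (products):
  C=O: 8 × 783 = 6264
  O-H: 8 × 469 = 3752
  Σ(formed) = 10016 kJ
ΔH = Σ(broken) − Σ(formed) = 7950 − 10016 = −2066 kJ

ΔH ≈ −2066 kJ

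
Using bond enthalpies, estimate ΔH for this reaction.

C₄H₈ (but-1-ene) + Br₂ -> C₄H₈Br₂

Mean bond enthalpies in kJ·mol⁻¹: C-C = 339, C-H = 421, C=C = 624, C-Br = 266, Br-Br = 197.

ΔH ≈ −50 kJ

Bonds broken (reactants):
  Br-Br: 1 × 197 = 197
  C-C: 2 × 339 = 678
  C-H: 8 × 421 = 3368
  C=C: 1 × 624 = 624
  Σ(broken) = 4867 kJ
Bonds formed (products):
  C-Br: 2 × 266 = 532
  C-C: 3 × 339 = 1017
  C-H: 8 × 421 = 3368
  Σ(formed) = 4917 kJ
ΔH = Σ(broken) − Σ(formed) = 4867 − 4917 = −50 kJ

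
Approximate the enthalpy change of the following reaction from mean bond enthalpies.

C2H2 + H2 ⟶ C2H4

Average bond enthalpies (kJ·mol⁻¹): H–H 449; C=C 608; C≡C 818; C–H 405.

ΔH ≈ −151 kJ

Bonds broken (reactants):
  C≡C: 1 × 818 = 818
  C–H: 2 × 405 = 810
  H–H: 1 × 449 = 449
  Σ(broken) = 2077 kJ
Bonds formed (products):
  C–H: 4 × 405 = 1620
  C=C: 1 × 608 = 608
  Σ(formed) = 2228 kJ
ΔH = Σ(broken) − Σ(formed) = 2077 − 2228 = −151 kJ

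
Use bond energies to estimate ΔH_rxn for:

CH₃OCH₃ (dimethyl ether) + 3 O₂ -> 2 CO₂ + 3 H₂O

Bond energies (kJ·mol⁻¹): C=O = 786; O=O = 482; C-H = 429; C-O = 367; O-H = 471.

ΔH ≈ −1216 kJ

Bonds broken (reactants):
  C-H: 6 × 429 = 2574
  C-O: 2 × 367 = 734
  O=O: 3 × 482 = 1446
  Σ(broken) = 4754 kJ
Bonds formed (products):
  C=O: 4 × 786 = 3144
  O-H: 6 × 471 = 2826
  Σ(formed) = 5970 kJ
ΔH = Σ(broken) − Σ(formed) = 4754 − 5970 = −1216 kJ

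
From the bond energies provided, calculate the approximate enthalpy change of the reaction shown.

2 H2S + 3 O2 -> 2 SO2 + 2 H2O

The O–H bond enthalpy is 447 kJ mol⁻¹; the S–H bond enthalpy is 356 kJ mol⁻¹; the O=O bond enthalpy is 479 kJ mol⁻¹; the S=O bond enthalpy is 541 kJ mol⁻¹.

ΔH ≈ −1091 kJ

Bonds broken (reactants):
  O=O: 3 × 479 = 1437
  S–H: 4 × 356 = 1424
  Σ(broken) = 2861 kJ
Bonds formed (products):
  O–H: 4 × 447 = 1788
  S=O: 4 × 541 = 2164
  Σ(formed) = 3952 kJ
ΔH = Σ(broken) − Σ(formed) = 2861 − 3952 = −1091 kJ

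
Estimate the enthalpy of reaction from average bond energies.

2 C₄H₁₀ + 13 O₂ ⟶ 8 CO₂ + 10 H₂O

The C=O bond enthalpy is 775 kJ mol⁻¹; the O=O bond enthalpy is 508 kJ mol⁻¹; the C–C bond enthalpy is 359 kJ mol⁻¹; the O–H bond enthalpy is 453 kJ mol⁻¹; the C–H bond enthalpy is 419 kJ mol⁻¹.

ΔH ≈ −4322 kJ

Bonds broken (reactants):
  C–C: 6 × 359 = 2154
  C–H: 20 × 419 = 8380
  O=O: 13 × 508 = 6604
  Σ(broken) = 17138 kJ
Bonds formed (products):
  C=O: 16 × 775 = 12400
  O–H: 20 × 453 = 9060
  Σ(formed) = 21460 kJ
ΔH = Σ(broken) − Σ(formed) = 17138 − 21460 = −4322 kJ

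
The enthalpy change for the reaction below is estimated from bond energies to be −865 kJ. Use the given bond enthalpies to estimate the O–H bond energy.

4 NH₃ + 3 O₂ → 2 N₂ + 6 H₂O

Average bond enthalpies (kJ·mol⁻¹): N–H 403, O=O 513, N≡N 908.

Let D be the O–H bond energy.
Σ(broken) = 12×403 + 3×513 = 6375
Σ(formed) = 2×908 + 12×D = 1816 + 12D
ΔH = Σ(broken) − Σ(formed) = (6375) − (1816 + 12D) = +4559 − 12D
Setting this equal to −865 kJ gives 12D = 5424, so D = 452 kJ/mol.

D(O–H) ≈ 452 kJ/mol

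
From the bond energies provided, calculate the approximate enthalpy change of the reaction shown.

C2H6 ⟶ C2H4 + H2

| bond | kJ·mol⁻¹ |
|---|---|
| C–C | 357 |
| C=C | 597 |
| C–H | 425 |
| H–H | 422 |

ΔH ≈ +188 kJ

Bonds broken (reactants):
  C–C: 1 × 357 = 357
  C–H: 6 × 425 = 2550
  Σ(broken) = 2907 kJ
Bonds formed (products):
  C–H: 4 × 425 = 1700
  C=C: 1 × 597 = 597
  H–H: 1 × 422 = 422
  Σ(formed) = 2719 kJ
ΔH = Σ(broken) − Σ(formed) = 2907 − 2719 = +188 kJ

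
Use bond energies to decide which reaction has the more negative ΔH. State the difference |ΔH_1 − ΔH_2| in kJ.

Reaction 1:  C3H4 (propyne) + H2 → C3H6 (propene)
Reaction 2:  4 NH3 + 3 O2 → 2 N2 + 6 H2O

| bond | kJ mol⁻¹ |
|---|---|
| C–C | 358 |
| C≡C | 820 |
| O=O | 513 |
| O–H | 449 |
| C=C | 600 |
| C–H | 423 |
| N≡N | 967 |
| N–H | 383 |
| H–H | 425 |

Reaction 1:
  Bonds broken (reactants):
    C≡C: 1 × 820 = 820
    C–C: 1 × 358 = 358
    C–H: 4 × 423 = 1692
    H–H: 1 × 425 = 425
    Σ(broken) = 3295 kJ
  Bonds formed (products):
    C–C: 1 × 358 = 358
    C–H: 6 × 423 = 2538
    C=C: 1 × 600 = 600
    Σ(formed) = 3496 kJ
  ΔH_1 = 3295 − 3496 = −201 kJ
Reaction 2:
  Bonds broken (reactants):
    N–H: 12 × 383 = 4596
    O=O: 3 × 513 = 1539
    Σ(broken) = 6135 kJ
  Bonds formed (products):
    N≡N: 2 × 967 = 1934
    O–H: 12 × 449 = 5388
    Σ(formed) = 7322 kJ
  ΔH_2 = 6135 − 7322 = −1187 kJ
ΔH_1 − ΔH_2 = +986 kJ, so reaction 2 has the more negative ΔH; |ΔH_1 − ΔH_2| = 986 kJ.

Reaction 2, by 986 kJ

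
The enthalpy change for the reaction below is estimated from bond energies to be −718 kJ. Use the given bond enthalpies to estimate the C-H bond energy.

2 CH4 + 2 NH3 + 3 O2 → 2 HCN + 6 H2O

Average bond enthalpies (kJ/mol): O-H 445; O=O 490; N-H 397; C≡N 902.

D(C-H) ≈ 429 kJ/mol

Let D be the C-H bond energy.
Σ(broken) = 8×D + 6×397 + 3×490 = 3852 + 8D
Σ(formed) = 2×902 + 2×D + 12×445 = 7144 + 2D
ΔH = Σ(broken) − Σ(formed) = (3852 + 8D) − (7144 + 2D) = −3292 + 6D
Setting this equal to −718 kJ gives 6D = 2574, so D = 429 kJ/mol.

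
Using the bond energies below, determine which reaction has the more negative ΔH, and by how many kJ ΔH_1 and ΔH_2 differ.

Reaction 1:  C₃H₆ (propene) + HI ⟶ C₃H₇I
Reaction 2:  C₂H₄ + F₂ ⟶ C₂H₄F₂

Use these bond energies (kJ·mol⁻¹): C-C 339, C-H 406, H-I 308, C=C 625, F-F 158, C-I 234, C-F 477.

Reaction 2, by 464 kJ

Reaction 1:
  Bonds broken (reactants):
    C-C: 1 × 339 = 339
    C-H: 6 × 406 = 2436
    C=C: 1 × 625 = 625
    H-I: 1 × 308 = 308
    Σ(broken) = 3708 kJ
  Bonds formed (products):
    C-C: 2 × 339 = 678
    C-H: 7 × 406 = 2842
    C-I: 1 × 234 = 234
    Σ(formed) = 3754 kJ
  ΔH_1 = 3708 − 3754 = −46 kJ
Reaction 2:
  Bonds broken (reactants):
    C-H: 4 × 406 = 1624
    C=C: 1 × 625 = 625
    F-F: 1 × 158 = 158
    Σ(broken) = 2407 kJ
  Bonds formed (products):
    C-C: 1 × 339 = 339
    C-F: 2 × 477 = 954
    C-H: 4 × 406 = 1624
    Σ(formed) = 2917 kJ
  ΔH_2 = 2407 − 2917 = −510 kJ
ΔH_1 − ΔH_2 = +464 kJ, so reaction 2 has the more negative ΔH; |ΔH_1 − ΔH_2| = 464 kJ.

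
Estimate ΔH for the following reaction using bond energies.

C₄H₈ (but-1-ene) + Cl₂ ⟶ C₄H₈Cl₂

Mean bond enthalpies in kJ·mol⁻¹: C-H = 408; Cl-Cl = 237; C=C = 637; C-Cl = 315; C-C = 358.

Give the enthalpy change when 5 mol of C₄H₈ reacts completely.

ΔH = −570 kJ

Bonds broken (reactants):
  C-C: 2 × 358 = 716
  C-H: 8 × 408 = 3264
  C=C: 1 × 637 = 637
  Cl-Cl: 1 × 237 = 237
  Σ(broken) = 4854 kJ
Bonds formed (products):
  C-C: 3 × 358 = 1074
  C-Cl: 2 × 315 = 630
  C-H: 8 × 408 = 3264
  Σ(formed) = 4968 kJ
ΔH = Σ(broken) − Σ(formed) = 4854 − 4968 = −114 kJ
For 5× the reaction as written: 5 × (−114) = −570 kJ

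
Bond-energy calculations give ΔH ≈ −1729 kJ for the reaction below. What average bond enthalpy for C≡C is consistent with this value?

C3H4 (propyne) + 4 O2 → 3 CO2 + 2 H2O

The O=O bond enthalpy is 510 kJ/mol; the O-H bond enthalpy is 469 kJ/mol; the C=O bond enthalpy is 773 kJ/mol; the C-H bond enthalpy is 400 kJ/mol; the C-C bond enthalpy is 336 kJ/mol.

D(C≡C) ≈ 809 kJ/mol

Let D be the C≡C bond energy.
Σ(broken) = 1×D + 1×336 + 4×400 + 4×510 = 3976 + D
Σ(formed) = 6×773 + 4×469 = 6514
ΔH = Σ(broken) − Σ(formed) = (3976 + D) − (6514) = −2538 + D
Setting this equal to −1729 kJ gives D = 809 kJ/mol.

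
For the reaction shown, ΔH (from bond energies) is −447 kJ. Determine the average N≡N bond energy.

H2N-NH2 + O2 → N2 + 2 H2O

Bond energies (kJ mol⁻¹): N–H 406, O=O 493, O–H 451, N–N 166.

D(N≡N) ≈ 926 kJ/mol

Let D be the N≡N bond energy.
Σ(broken) = 4×406 + 1×166 + 1×493 = 2283
Σ(formed) = 1×D + 4×451 = 1804 + D
ΔH = Σ(broken) − Σ(formed) = (2283) − (1804 + D) = +479 − D
Setting this equal to −447 kJ gives D = 926 kJ/mol.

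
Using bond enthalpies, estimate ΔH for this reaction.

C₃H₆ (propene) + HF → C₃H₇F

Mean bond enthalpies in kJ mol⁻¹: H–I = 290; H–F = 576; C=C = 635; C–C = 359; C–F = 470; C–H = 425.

ΔH ≈ −43 kJ

Bonds broken (reactants):
  C–C: 1 × 359 = 359
  C–H: 6 × 425 = 2550
  C=C: 1 × 635 = 635
  H–F: 1 × 576 = 576
  Σ(broken) = 4120 kJ
Bonds formed (products):
  C–C: 2 × 359 = 718
  C–F: 1 × 470 = 470
  C–H: 7 × 425 = 2975
  Σ(formed) = 4163 kJ
ΔH = Σ(broken) − Σ(formed) = 4120 − 4163 = −43 kJ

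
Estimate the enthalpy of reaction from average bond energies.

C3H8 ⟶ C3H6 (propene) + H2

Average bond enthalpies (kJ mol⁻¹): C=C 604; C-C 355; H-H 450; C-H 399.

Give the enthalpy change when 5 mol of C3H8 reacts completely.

Bonds broken (reactants):
  C-C: 2 × 355 = 710
  C-H: 8 × 399 = 3192
  Σ(broken) = 3902 kJ
Bonds formed (products):
  C-C: 1 × 355 = 355
  C-H: 6 × 399 = 2394
  C=C: 1 × 604 = 604
  H-H: 1 × 450 = 450
  Σ(formed) = 3803 kJ
ΔH = Σ(broken) − Σ(formed) = 3902 − 3803 = +99 kJ
For 5× the reaction as written: 5 × (+99) = +495 kJ

ΔH = +495 kJ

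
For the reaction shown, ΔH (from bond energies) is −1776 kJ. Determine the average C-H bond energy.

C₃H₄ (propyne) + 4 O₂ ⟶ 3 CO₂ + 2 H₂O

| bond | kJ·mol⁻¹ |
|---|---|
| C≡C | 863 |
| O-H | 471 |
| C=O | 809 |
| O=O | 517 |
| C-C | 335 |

D(C-H) ≈ 424 kJ/mol

Let D be the C-H bond energy.
Σ(broken) = 1×863 + 1×335 + 4×D + 4×517 = 3266 + 4D
Σ(formed) = 6×809 + 4×471 = 6738
ΔH = Σ(broken) − Σ(formed) = (3266 + 4D) − (6738) = −3472 + 4D
Setting this equal to −1776 kJ gives 4D = 1696, so D = 424 kJ/mol.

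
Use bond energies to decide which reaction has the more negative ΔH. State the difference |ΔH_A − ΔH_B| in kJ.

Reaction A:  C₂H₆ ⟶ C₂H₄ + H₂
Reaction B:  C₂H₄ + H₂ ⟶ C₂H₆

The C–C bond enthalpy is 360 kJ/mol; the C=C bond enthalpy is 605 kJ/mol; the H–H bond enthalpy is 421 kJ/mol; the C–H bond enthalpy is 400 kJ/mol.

Reaction B, by 268 kJ

Reaction A:
  Bonds broken (reactants):
    C–C: 1 × 360 = 360
    C–H: 6 × 400 = 2400
    Σ(broken) = 2760 kJ
  Bonds formed (products):
    C–H: 4 × 400 = 1600
    C=C: 1 × 605 = 605
    H–H: 1 × 421 = 421
    Σ(formed) = 2626 kJ
  ΔH_A = 2760 − 2626 = +134 kJ
Reaction B:
  Bonds broken (reactants):
    C–H: 4 × 400 = 1600
    C=C: 1 × 605 = 605
    H–H: 1 × 421 = 421
    Σ(broken) = 2626 kJ
  Bonds formed (products):
    C–C: 1 × 360 = 360
    C–H: 6 × 400 = 2400
    Σ(formed) = 2760 kJ
  ΔH_B = 2626 − 2760 = −134 kJ
ΔH_A − ΔH_B = +268 kJ, so reaction B has the more negative ΔH; |ΔH_A − ΔH_B| = 268 kJ.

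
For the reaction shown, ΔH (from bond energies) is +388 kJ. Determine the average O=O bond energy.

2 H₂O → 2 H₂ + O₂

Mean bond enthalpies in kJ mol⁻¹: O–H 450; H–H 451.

Let D be the O=O bond energy.
Σ(broken) = 4×450 = 1800
Σ(formed) = 2×451 + 1×D = 902 + D
ΔH = Σ(broken) − Σ(formed) = (1800) − (902 + D) = +898 − D
Setting this equal to +388 kJ gives D = 510 kJ/mol.

D(O=O) ≈ 510 kJ/mol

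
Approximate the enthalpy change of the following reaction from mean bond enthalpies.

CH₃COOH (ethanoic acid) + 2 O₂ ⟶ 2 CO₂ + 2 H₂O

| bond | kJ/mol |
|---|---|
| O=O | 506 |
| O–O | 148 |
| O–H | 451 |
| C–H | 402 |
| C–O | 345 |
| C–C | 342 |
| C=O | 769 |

ΔH ≈ −755 kJ

Bonds broken (reactants):
  C–C: 1 × 342 = 342
  C–H: 3 × 402 = 1206
  C–O: 1 × 345 = 345
  C=O: 1 × 769 = 769
  O–H: 1 × 451 = 451
  O=O: 2 × 506 = 1012
  Σ(broken) = 4125 kJ
Bonds formed (products):
  C=O: 4 × 769 = 3076
  O–H: 4 × 451 = 1804
  Σ(formed) = 4880 kJ
ΔH = Σ(broken) − Σ(formed) = 4125 − 4880 = −755 kJ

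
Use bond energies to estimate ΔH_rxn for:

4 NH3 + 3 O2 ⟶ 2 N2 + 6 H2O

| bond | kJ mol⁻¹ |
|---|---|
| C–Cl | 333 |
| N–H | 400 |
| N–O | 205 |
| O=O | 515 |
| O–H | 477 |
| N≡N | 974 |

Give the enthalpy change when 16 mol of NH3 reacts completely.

Bonds broken (reactants):
  N–H: 12 × 400 = 4800
  O=O: 3 × 515 = 1545
  Σ(broken) = 6345 kJ
Bonds formed (products):
  N≡N: 2 × 974 = 1948
  O–H: 12 × 477 = 5724
  Σ(formed) = 7672 kJ
ΔH = Σ(broken) − Σ(formed) = 6345 − 7672 = −1327 kJ
For 4× the reaction as written: 4 × (−1327) = −5308 kJ

ΔH = −5308 kJ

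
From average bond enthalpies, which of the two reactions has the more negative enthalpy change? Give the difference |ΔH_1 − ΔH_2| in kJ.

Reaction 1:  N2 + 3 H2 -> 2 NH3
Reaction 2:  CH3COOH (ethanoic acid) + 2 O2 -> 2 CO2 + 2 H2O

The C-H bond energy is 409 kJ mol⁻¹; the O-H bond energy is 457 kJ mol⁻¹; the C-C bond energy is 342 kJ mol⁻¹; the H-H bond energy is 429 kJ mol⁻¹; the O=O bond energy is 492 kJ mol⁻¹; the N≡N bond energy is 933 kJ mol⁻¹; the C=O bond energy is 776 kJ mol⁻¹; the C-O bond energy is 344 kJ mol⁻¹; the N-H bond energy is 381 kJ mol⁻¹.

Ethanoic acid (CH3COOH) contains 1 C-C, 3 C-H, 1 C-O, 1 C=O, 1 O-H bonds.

Reaction 1:
  Bonds broken (reactants):
    H-H: 3 × 429 = 1287
    N≡N: 1 × 933 = 933
    Σ(broken) = 2220 kJ
  Bonds formed (products):
    N-H: 6 × 381 = 2286
    Σ(formed) = 2286 kJ
  ΔH_1 = 2220 − 2286 = −66 kJ
Reaction 2:
  Bonds broken (reactants):
    C-C: 1 × 342 = 342
    C-H: 3 × 409 = 1227
    C-O: 1 × 344 = 344
    C=O: 1 × 776 = 776
    O-H: 1 × 457 = 457
    O=O: 2 × 492 = 984
    Σ(broken) = 4130 kJ
  Bonds formed (products):
    C=O: 4 × 776 = 3104
    O-H: 4 × 457 = 1828
    Σ(formed) = 4932 kJ
  ΔH_2 = 4130 − 4932 = −802 kJ
ΔH_1 − ΔH_2 = +736 kJ, so reaction 2 has the more negative ΔH; |ΔH_1 − ΔH_2| = 736 kJ.

Reaction 2, by 736 kJ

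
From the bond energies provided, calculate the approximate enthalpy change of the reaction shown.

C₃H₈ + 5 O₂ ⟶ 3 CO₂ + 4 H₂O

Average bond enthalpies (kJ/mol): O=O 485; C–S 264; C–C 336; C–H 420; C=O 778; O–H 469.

ΔH ≈ −1963 kJ

Bonds broken (reactants):
  C–C: 2 × 336 = 672
  C–H: 8 × 420 = 3360
  O=O: 5 × 485 = 2425
  Σ(broken) = 6457 kJ
Bonds formed (products):
  C=O: 6 × 778 = 4668
  O–H: 8 × 469 = 3752
  Σ(formed) = 8420 kJ
ΔH = Σ(broken) − Σ(formed) = 6457 − 8420 = −1963 kJ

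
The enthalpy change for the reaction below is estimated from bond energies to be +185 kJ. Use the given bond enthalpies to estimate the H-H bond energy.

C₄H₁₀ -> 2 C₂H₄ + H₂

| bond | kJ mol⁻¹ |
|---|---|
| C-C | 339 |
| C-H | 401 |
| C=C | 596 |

Let D be the H-H bond energy.
Σ(broken) = 3×339 + 10×401 = 5027
Σ(formed) = 8×401 + 2×596 + 1×D = 4400 + D
ΔH = Σ(broken) − Σ(formed) = (5027) − (4400 + D) = +627 − D
Setting this equal to +185 kJ gives D = 442 kJ/mol.

D(H-H) ≈ 442 kJ/mol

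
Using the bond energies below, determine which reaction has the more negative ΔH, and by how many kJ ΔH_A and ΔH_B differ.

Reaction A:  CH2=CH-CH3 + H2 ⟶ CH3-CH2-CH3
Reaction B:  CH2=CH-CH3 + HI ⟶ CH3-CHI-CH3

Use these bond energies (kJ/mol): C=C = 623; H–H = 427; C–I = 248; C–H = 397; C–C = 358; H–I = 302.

Reaction A, by 24 kJ

Reaction A:
  Bonds broken (reactants):
    C–C: 1 × 358 = 358
    C–H: 6 × 397 = 2382
    C=C: 1 × 623 = 623
    H–H: 1 × 427 = 427
    Σ(broken) = 3790 kJ
  Bonds formed (products):
    C–C: 2 × 358 = 716
    C–H: 8 × 397 = 3176
    Σ(formed) = 3892 kJ
  ΔH_A = 3790 − 3892 = −102 kJ
Reaction B:
  Bonds broken (reactants):
    C–C: 1 × 358 = 358
    C–H: 6 × 397 = 2382
    C=C: 1 × 623 = 623
    H–I: 1 × 302 = 302
    Σ(broken) = 3665 kJ
  Bonds formed (products):
    C–C: 2 × 358 = 716
    C–H: 7 × 397 = 2779
    C–I: 1 × 248 = 248
    Σ(formed) = 3743 kJ
  ΔH_B = 3665 − 3743 = −78 kJ
ΔH_A − ΔH_B = −24 kJ, so reaction A has the more negative ΔH; |ΔH_A − ΔH_B| = 24 kJ.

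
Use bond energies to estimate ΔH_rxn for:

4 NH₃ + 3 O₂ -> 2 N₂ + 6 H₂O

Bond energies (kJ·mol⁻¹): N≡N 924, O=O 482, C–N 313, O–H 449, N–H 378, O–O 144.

ΔH ≈ −1254 kJ

Bonds broken (reactants):
  N–H: 12 × 378 = 4536
  O=O: 3 × 482 = 1446
  Σ(broken) = 5982 kJ
Bonds formed (products):
  N≡N: 2 × 924 = 1848
  O–H: 12 × 449 = 5388
  Σ(formed) = 7236 kJ
ΔH = Σ(broken) − Σ(formed) = 5982 − 7236 = −1254 kJ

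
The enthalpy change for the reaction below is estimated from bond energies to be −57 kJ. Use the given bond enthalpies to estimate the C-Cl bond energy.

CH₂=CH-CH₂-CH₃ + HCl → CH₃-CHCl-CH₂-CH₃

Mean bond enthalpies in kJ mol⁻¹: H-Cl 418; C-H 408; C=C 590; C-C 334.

Let D be the C-Cl bond energy.
Σ(broken) = 2×334 + 8×408 + 1×590 + 1×418 = 4940
Σ(formed) = 3×334 + 1×D + 9×408 = 4674 + D
ΔH = Σ(broken) − Σ(formed) = (4940) − (4674 + D) = +266 − D
Setting this equal to −57 kJ gives D = 323 kJ/mol.

D(C-Cl) ≈ 323 kJ/mol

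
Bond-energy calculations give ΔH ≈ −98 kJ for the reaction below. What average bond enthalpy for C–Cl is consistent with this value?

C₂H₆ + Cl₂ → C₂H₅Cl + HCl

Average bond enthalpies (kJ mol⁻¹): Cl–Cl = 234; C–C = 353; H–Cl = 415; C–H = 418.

D(C–Cl) ≈ 335 kJ/mol

Let D be the C–Cl bond energy.
Σ(broken) = 1×353 + 6×418 + 1×234 = 3095
Σ(formed) = 1×353 + 1×D + 5×418 + 1×415 = 2858 + D
ΔH = Σ(broken) − Σ(formed) = (3095) − (2858 + D) = +237 − D
Setting this equal to −98 kJ gives D = 335 kJ/mol.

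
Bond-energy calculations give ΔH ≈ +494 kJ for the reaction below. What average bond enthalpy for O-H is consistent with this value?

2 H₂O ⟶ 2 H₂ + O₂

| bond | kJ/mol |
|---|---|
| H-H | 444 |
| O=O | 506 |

Let D be the O-H bond energy.
Σ(broken) = 4×D = 4D
Σ(formed) = 2×444 + 1×506 = 1394
ΔH = Σ(broken) − Σ(formed) = (4D) − (1394) = −1394 + 4D
Setting this equal to +494 kJ gives 4D = 1888, so D = 472 kJ/mol.

D(O-H) ≈ 472 kJ/mol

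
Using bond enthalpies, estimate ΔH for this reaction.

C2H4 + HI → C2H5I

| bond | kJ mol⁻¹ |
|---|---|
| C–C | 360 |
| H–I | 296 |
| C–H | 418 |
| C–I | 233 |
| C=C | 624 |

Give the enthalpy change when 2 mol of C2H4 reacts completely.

Bonds broken (reactants):
  C–H: 4 × 418 = 1672
  C=C: 1 × 624 = 624
  H–I: 1 × 296 = 296
  Σ(broken) = 2592 kJ
Bonds formed (products):
  C–C: 1 × 360 = 360
  C–H: 5 × 418 = 2090
  C–I: 1 × 233 = 233
  Σ(formed) = 2683 kJ
ΔH = Σ(broken) − Σ(formed) = 2592 − 2683 = −91 kJ
For 2× the reaction as written: 2 × (−91) = −182 kJ

ΔH = −182 kJ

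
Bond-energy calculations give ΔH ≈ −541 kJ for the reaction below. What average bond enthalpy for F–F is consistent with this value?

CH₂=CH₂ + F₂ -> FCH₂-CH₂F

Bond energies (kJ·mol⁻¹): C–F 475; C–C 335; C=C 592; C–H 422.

Let D be the F–F bond energy.
Σ(broken) = 4×422 + 1×592 + 1×D = 2280 + D
Σ(formed) = 1×335 + 2×475 + 4×422 = 2973
ΔH = Σ(broken) − Σ(formed) = (2280 + D) − (2973) = −693 + D
Setting this equal to −541 kJ gives D = 152 kJ/mol.

D(F–F) ≈ 152 kJ/mol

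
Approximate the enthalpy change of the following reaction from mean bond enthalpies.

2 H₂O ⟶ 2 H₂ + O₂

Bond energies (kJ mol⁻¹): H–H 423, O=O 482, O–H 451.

ΔH ≈ +476 kJ

Bonds broken (reactants):
  O–H: 4 × 451 = 1804
  Σ(broken) = 1804 kJ
Bonds formed (products):
  H–H: 2 × 423 = 846
  O=O: 1 × 482 = 482
  Σ(formed) = 1328 kJ
ΔH = Σ(broken) − Σ(formed) = 1804 − 1328 = +476 kJ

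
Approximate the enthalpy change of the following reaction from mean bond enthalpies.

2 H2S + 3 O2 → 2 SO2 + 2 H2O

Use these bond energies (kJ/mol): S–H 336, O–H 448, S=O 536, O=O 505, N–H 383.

Bonds broken (reactants):
  O=O: 3 × 505 = 1515
  S–H: 4 × 336 = 1344
  Σ(broken) = 2859 kJ
Bonds formed (products):
  O–H: 4 × 448 = 1792
  S=O: 4 × 536 = 2144
  Σ(formed) = 3936 kJ
ΔH = Σ(broken) − Σ(formed) = 2859 − 3936 = −1077 kJ

ΔH ≈ −1077 kJ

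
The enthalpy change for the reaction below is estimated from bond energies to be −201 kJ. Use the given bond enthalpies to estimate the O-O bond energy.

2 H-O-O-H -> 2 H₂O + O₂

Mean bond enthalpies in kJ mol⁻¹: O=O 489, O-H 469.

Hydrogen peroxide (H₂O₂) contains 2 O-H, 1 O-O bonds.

Let D be the O-O bond energy.
Σ(broken) = 4×469 + 2×D = 1876 + 2D
Σ(formed) = 4×469 + 1×489 = 2365
ΔH = Σ(broken) − Σ(formed) = (1876 + 2D) − (2365) = −489 + 2D
Setting this equal to −201 kJ gives 2D = 288, so D = 144 kJ/mol.

D(O-O) ≈ 144 kJ/mol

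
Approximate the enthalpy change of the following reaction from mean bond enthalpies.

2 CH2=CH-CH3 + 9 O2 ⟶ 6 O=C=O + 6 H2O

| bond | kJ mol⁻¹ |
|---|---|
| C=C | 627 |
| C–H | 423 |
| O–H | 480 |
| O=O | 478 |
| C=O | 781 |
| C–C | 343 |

Bonds broken (reactants):
  C–C: 2 × 343 = 686
  C–H: 12 × 423 = 5076
  C=C: 2 × 627 = 1254
  O=O: 9 × 478 = 4302
  Σ(broken) = 11318 kJ
Bonds formed (products):
  C=O: 12 × 781 = 9372
  O–H: 12 × 480 = 5760
  Σ(formed) = 15132 kJ
ΔH = Σ(broken) − Σ(formed) = 11318 − 15132 = −3814 kJ

ΔH ≈ −3814 kJ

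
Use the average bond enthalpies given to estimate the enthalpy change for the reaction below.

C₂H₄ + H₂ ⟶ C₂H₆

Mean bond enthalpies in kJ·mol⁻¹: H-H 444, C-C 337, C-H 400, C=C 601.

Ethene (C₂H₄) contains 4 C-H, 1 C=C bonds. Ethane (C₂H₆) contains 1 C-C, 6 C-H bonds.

Bonds broken (reactants):
  C-H: 4 × 400 = 1600
  C=C: 1 × 601 = 601
  H-H: 1 × 444 = 444
  Σ(broken) = 2645 kJ
Bonds formed (products):
  C-C: 1 × 337 = 337
  C-H: 6 × 400 = 2400
  Σ(formed) = 2737 kJ
ΔH = Σ(broken) − Σ(formed) = 2645 − 2737 = −92 kJ

ΔH ≈ −92 kJ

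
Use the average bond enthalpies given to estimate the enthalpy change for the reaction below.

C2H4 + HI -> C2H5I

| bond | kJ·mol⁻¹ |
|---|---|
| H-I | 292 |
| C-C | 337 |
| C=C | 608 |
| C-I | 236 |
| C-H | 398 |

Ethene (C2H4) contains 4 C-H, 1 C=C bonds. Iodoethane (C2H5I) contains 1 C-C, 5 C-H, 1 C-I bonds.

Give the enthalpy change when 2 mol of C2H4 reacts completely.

ΔH = −142 kJ

Bonds broken (reactants):
  C-H: 4 × 398 = 1592
  C=C: 1 × 608 = 608
  H-I: 1 × 292 = 292
  Σ(broken) = 2492 kJ
Bonds formed (products):
  C-C: 1 × 337 = 337
  C-H: 5 × 398 = 1990
  C-I: 1 × 236 = 236
  Σ(formed) = 2563 kJ
ΔH = Σ(broken) − Σ(formed) = 2492 − 2563 = −71 kJ
For 2× the reaction as written: 2 × (−71) = −142 kJ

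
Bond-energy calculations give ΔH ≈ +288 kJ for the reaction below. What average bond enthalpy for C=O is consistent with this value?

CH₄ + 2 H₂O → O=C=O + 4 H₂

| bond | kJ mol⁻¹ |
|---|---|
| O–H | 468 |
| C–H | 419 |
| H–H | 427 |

D(C=O) ≈ 776 kJ/mol

Let D be the C=O bond energy.
Σ(broken) = 4×419 + 4×468 = 3548
Σ(formed) = 2×D + 4×427 = 1708 + 2D
ΔH = Σ(broken) − Σ(formed) = (3548) − (1708 + 2D) = +1840 − 2D
Setting this equal to +288 kJ gives 2D = 1552, so D = 776 kJ/mol.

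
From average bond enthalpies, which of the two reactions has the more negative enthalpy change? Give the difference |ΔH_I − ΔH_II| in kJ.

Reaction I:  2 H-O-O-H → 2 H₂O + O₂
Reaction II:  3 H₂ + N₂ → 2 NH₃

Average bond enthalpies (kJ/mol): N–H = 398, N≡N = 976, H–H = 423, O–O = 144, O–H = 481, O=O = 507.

Reaction I, by 76 kJ

Reaction I:
  Bonds broken (reactants):
    O–H: 4 × 481 = 1924
    O–O: 2 × 144 = 288
    Σ(broken) = 2212 kJ
  Bonds formed (products):
    O–H: 4 × 481 = 1924
    O=O: 1 × 507 = 507
    Σ(formed) = 2431 kJ
  ΔH_I = 2212 − 2431 = −219 kJ
Reaction II:
  Bonds broken (reactants):
    H–H: 3 × 423 = 1269
    N≡N: 1 × 976 = 976
    Σ(broken) = 2245 kJ
  Bonds formed (products):
    N–H: 6 × 398 = 2388
    Σ(formed) = 2388 kJ
  ΔH_II = 2245 − 2388 = −143 kJ
ΔH_I − ΔH_II = −76 kJ, so reaction I has the more negative ΔH; |ΔH_I − ΔH_II| = 76 kJ.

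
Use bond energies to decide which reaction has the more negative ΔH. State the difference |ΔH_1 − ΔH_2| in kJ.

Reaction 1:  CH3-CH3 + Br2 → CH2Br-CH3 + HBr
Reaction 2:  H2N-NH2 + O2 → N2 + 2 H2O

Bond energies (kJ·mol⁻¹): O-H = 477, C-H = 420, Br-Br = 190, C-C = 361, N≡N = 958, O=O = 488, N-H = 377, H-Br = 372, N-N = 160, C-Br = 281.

Reaction 2, by 667 kJ

Reaction 1:
  Bonds broken (reactants):
    Br-Br: 1 × 190 = 190
    C-C: 1 × 361 = 361
    C-H: 6 × 420 = 2520
    Σ(broken) = 3071 kJ
  Bonds formed (products):
    C-Br: 1 × 281 = 281
    C-C: 1 × 361 = 361
    C-H: 5 × 420 = 2100
    H-Br: 1 × 372 = 372
    Σ(formed) = 3114 kJ
  ΔH_1 = 3071 − 3114 = −43 kJ
Reaction 2:
  Bonds broken (reactants):
    N-H: 4 × 377 = 1508
    N-N: 1 × 160 = 160
    O=O: 1 × 488 = 488
    Σ(broken) = 2156 kJ
  Bonds formed (products):
    N≡N: 1 × 958 = 958
    O-H: 4 × 477 = 1908
    Σ(formed) = 2866 kJ
  ΔH_2 = 2156 − 2866 = −710 kJ
ΔH_1 − ΔH_2 = +667 kJ, so reaction 2 has the more negative ΔH; |ΔH_1 − ΔH_2| = 667 kJ.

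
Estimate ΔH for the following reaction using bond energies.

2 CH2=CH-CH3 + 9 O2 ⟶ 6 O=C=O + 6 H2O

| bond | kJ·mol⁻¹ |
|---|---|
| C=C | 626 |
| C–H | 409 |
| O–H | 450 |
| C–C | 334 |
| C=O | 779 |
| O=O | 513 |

ΔH ≈ −3303 kJ

Bonds broken (reactants):
  C–C: 2 × 334 = 668
  C–H: 12 × 409 = 4908
  C=C: 2 × 626 = 1252
  O=O: 9 × 513 = 4617
  Σ(broken) = 11445 kJ
Bonds formed (products):
  C=O: 12 × 779 = 9348
  O–H: 12 × 450 = 5400
  Σ(formed) = 14748 kJ
ΔH = Σ(broken) − Σ(formed) = 11445 − 14748 = −3303 kJ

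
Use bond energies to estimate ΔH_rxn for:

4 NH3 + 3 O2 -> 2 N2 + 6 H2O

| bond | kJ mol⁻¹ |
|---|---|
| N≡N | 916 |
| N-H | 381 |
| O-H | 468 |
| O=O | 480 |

Bonds broken (reactants):
  N-H: 12 × 381 = 4572
  O=O: 3 × 480 = 1440
  Σ(broken) = 6012 kJ
Bonds formed (products):
  N≡N: 2 × 916 = 1832
  O-H: 12 × 468 = 5616
  Σ(formed) = 7448 kJ
ΔH = Σ(broken) − Σ(formed) = 6012 − 7448 = −1436 kJ

ΔH ≈ −1436 kJ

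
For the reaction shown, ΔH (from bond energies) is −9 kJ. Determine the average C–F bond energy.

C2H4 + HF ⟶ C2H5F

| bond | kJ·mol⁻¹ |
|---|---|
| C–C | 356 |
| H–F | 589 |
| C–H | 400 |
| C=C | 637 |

D(C–F) ≈ 479 kJ/mol

Let D be the C–F bond energy.
Σ(broken) = 4×400 + 1×637 + 1×589 = 2826
Σ(formed) = 1×356 + 1×D + 5×400 = 2356 + D
ΔH = Σ(broken) − Σ(formed) = (2826) − (2356 + D) = +470 − D
Setting this equal to −9 kJ gives D = 479 kJ/mol.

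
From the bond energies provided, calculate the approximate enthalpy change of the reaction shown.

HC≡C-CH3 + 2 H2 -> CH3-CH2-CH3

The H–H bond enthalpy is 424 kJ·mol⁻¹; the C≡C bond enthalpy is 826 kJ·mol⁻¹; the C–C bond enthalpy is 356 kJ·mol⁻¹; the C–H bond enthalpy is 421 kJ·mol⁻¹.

ΔH ≈ −366 kJ

Bonds broken (reactants):
  C≡C: 1 × 826 = 826
  C–C: 1 × 356 = 356
  C–H: 4 × 421 = 1684
  H–H: 2 × 424 = 848
  Σ(broken) = 3714 kJ
Bonds formed (products):
  C–C: 2 × 356 = 712
  C–H: 8 × 421 = 3368
  Σ(formed) = 4080 kJ
ΔH = Σ(broken) − Σ(formed) = 3714 − 4080 = −366 kJ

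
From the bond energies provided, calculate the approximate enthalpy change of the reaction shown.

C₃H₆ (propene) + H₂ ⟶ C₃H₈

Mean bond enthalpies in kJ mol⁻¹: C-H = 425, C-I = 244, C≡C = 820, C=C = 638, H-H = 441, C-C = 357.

Bonds broken (reactants):
  C-C: 1 × 357 = 357
  C-H: 6 × 425 = 2550
  C=C: 1 × 638 = 638
  H-H: 1 × 441 = 441
  Σ(broken) = 3986 kJ
Bonds formed (products):
  C-C: 2 × 357 = 714
  C-H: 8 × 425 = 3400
  Σ(formed) = 4114 kJ
ΔH = Σ(broken) − Σ(formed) = 3986 − 4114 = −128 kJ

ΔH ≈ −128 kJ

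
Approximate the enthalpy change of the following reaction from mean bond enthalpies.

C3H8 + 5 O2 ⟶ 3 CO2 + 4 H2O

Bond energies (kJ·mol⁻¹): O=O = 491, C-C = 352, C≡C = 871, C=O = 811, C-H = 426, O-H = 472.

ΔH ≈ −2075 kJ

Bonds broken (reactants):
  C-C: 2 × 352 = 704
  C-H: 8 × 426 = 3408
  O=O: 5 × 491 = 2455
  Σ(broken) = 6567 kJ
Bonds formed (products):
  C=O: 6 × 811 = 4866
  O-H: 8 × 472 = 3776
  Σ(formed) = 8642 kJ
ΔH = Σ(broken) − Σ(formed) = 6567 − 8642 = −2075 kJ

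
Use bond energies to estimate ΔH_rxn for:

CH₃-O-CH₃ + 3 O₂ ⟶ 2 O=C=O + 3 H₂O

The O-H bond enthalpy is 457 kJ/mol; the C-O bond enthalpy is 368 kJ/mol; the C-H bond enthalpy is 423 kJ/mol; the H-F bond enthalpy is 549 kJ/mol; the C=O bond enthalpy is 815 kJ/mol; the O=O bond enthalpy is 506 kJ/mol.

Bonds broken (reactants):
  C-H: 6 × 423 = 2538
  C-O: 2 × 368 = 736
  O=O: 3 × 506 = 1518
  Σ(broken) = 4792 kJ
Bonds formed (products):
  C=O: 4 × 815 = 3260
  O-H: 6 × 457 = 2742
  Σ(formed) = 6002 kJ
ΔH = Σ(broken) − Σ(formed) = 4792 − 6002 = −1210 kJ

ΔH ≈ −1210 kJ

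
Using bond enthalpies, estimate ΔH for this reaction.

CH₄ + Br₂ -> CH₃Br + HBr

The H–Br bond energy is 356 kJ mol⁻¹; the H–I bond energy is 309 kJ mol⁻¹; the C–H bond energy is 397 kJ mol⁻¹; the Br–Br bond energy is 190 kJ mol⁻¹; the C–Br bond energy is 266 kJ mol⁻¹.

ΔH ≈ −35 kJ

Bonds broken (reactants):
  Br–Br: 1 × 190 = 190
  C–H: 4 × 397 = 1588
  Σ(broken) = 1778 kJ
Bonds formed (products):
  C–Br: 1 × 266 = 266
  C–H: 3 × 397 = 1191
  H–Br: 1 × 356 = 356
  Σ(formed) = 1813 kJ
ΔH = Σ(broken) − Σ(formed) = 1778 − 1813 = −35 kJ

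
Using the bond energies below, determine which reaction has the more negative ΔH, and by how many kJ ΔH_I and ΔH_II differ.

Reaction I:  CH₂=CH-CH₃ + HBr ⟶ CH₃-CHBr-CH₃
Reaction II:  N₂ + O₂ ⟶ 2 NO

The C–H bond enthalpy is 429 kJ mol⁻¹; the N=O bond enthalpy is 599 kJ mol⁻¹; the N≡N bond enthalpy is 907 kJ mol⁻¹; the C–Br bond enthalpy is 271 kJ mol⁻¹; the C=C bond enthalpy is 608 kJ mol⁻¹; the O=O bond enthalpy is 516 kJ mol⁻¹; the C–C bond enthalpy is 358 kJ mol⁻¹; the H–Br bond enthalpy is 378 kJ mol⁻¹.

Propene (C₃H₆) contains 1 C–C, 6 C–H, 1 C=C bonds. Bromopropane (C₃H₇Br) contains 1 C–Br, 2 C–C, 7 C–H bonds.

Reaction I, by 297 kJ

Reaction I:
  Bonds broken (reactants):
    C–C: 1 × 358 = 358
    C–H: 6 × 429 = 2574
    C=C: 1 × 608 = 608
    H–Br: 1 × 378 = 378
    Σ(broken) = 3918 kJ
  Bonds formed (products):
    C–Br: 1 × 271 = 271
    C–C: 2 × 358 = 716
    C–H: 7 × 429 = 3003
    Σ(formed) = 3990 kJ
  ΔH_I = 3918 − 3990 = −72 kJ
Reaction II:
  Bonds broken (reactants):
    N≡N: 1 × 907 = 907
    O=O: 1 × 516 = 516
    Σ(broken) = 1423 kJ
  Bonds formed (products):
    N=O: 2 × 599 = 1198
    Σ(formed) = 1198 kJ
  ΔH_II = 1423 − 1198 = +225 kJ
ΔH_I − ΔH_II = −297 kJ, so reaction I has the more negative ΔH; |ΔH_I − ΔH_II| = 297 kJ.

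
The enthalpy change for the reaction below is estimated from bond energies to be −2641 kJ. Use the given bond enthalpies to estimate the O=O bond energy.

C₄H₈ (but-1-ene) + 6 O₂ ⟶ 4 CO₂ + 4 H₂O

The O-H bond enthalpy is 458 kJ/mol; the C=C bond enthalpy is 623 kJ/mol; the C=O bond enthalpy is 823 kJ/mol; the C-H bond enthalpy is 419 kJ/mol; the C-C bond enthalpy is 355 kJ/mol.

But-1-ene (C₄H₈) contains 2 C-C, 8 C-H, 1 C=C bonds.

D(O=O) ≈ 487 kJ/mol

Let D be the O=O bond energy.
Σ(broken) = 2×355 + 8×419 + 1×623 + 6×D = 4685 + 6D
Σ(formed) = 8×823 + 8×458 = 10248
ΔH = Σ(broken) − Σ(formed) = (4685 + 6D) − (10248) = −5563 + 6D
Setting this equal to −2641 kJ gives 6D = 2922, so D = 487 kJ/mol.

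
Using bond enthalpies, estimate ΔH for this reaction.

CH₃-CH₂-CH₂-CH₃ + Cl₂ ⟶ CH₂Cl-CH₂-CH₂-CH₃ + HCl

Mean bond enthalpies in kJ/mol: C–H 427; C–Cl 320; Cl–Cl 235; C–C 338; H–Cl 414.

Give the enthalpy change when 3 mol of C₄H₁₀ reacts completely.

ΔH = −216 kJ

Bonds broken (reactants):
  C–C: 3 × 338 = 1014
  C–H: 10 × 427 = 4270
  Cl–Cl: 1 × 235 = 235
  Σ(broken) = 5519 kJ
Bonds formed (products):
  C–C: 3 × 338 = 1014
  C–Cl: 1 × 320 = 320
  C–H: 9 × 427 = 3843
  H–Cl: 1 × 414 = 414
  Σ(formed) = 5591 kJ
ΔH = Σ(broken) − Σ(formed) = 5519 − 5591 = −72 kJ
For 3× the reaction as written: 3 × (−72) = −216 kJ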